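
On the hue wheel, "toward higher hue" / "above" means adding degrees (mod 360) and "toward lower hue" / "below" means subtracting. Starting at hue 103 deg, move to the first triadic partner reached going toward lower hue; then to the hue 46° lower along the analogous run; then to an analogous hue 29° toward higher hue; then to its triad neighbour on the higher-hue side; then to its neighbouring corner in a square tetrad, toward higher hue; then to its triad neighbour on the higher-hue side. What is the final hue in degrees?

296°

103 − 120 = -17 → -17 + 360 = 343°   (triadic ↓)
343 − 46 = 297°   (analog 46° ↓)
297 + 29 = 326°   (analog 29° ↑)
326 + 120 = 446 → 446 − 360 = 86°   (triadic ↑)
86 + 90 = 176°   (square ↑)
176 + 120 = 296°   (triadic ↑)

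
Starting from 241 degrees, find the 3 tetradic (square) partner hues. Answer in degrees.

331°, 61° and 151°

A square tetradic scheme places four hues every 90°.
241 + 90 = 331°
241 + 180 = 421 → 421 − 360 = 61°
241 + 270 = 511 → 511 − 360 = 151°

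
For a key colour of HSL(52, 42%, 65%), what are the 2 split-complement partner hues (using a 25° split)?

Split-complementary hues sit 25° either side of the complement.
Complement of 52 deg: 52 + 180 = 232°
232 − 25 = 207°
232 + 25 = 257°

207° and 257°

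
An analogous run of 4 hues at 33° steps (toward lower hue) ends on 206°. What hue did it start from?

305°

3 steps of 33° (toward lower hue) give a net shift of −99°.
Start = end − shift: 206 + 99 = 305°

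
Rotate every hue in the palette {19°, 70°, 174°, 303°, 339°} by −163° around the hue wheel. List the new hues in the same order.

19 − 163 = -144 → -144 + 360 = 216°
70 − 163 = -93 → -93 + 360 = 267°
174 − 163 = 11°
303 − 163 = 140°
339 − 163 = 176°

216°, 267°, 11°, 140°, 176°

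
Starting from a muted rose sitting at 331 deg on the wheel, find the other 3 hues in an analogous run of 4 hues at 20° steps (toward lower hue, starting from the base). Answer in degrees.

Analogous hues sit every 20° along the wheel.
331 − 20 = 311°
331 − 40 = 291°
331 − 60 = 271°

311°, 291°, 271°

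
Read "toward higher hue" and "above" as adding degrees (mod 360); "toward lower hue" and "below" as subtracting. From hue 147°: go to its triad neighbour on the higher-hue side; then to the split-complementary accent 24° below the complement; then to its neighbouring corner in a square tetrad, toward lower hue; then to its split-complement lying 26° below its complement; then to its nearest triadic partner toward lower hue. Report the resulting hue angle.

7°

147 + 120 = 267°   (triadic ↑)
267 + 156 = 423 → 423 − 360 = 63°   (split-comp 24° ↓)
63 − 90 = -27 → -27 + 360 = 333°   (square ↓)
333 + 154 = 487 → 487 − 360 = 127°   (split-comp 26° ↓)
127 − 120 = 7°   (triadic ↓)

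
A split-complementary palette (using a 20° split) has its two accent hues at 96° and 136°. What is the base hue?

The accents sit 20° either side of the complement, so the complement is their short-arc midpoint on the wheel.
Short-arc midpoint of 96° and 136°: 116°.
Base is 180° from the complement: 116 − 180 = -64 → -64 + 360 = 296°

296°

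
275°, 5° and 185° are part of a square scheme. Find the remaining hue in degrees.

A square tetradic scheme places four hues every 90°.
The full set through 5° is {5°, 95°, 185°, 275°}.
Given {5°, 185°, 275°}, the missing hue is 95°.

95°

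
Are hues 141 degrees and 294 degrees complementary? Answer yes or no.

no

Angular distance: |141 − 294| = 153 = 153°.
Complementary requires 180°.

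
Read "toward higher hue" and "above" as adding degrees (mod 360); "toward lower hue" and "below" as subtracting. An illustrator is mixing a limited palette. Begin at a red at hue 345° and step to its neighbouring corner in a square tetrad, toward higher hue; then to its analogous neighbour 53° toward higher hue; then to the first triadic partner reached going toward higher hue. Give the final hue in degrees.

248°

+90° (square ↑): 345 + 90 = 435 → 435 − 360 = 75°
+53° (analog 53° ↑): 75 + 53 = 128°
+120° (triadic ↑): 128 + 120 = 248°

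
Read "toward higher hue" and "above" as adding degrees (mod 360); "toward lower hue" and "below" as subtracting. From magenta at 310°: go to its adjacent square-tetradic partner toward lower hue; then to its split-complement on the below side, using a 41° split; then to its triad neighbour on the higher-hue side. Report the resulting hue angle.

square ↓ −90°: 310 − 90 = 220°
split-comp 41° ↓ +139°: 220 + 139 = 359°
triadic ↑ +120°: 359 + 120 = 479 → 479 − 360 = 119°

119°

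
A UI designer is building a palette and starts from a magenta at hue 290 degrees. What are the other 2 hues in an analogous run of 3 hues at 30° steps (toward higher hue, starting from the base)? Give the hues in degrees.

Analogous hues sit every 30° along the wheel.
290 + 30 = 320°
290 + 60 = 350°

320° and 350°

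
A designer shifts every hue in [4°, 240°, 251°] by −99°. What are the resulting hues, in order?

265°, 141°, 152°

4 − 99 = -95 → -95 + 360 = 265°
240 − 99 = 141°
251 − 99 = 152°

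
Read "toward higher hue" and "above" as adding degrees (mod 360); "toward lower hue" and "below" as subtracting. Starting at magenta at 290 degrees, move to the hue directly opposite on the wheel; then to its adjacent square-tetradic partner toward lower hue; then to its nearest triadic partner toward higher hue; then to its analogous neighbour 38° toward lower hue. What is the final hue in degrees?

+180° (complement): 290 + 180 = 470 → 470 − 360 = 110°
−90° (square ↓): 110 − 90 = 20°
+120° (triadic ↑): 20 + 120 = 140°
−38° (analog 38° ↓): 140 − 38 = 102°

102°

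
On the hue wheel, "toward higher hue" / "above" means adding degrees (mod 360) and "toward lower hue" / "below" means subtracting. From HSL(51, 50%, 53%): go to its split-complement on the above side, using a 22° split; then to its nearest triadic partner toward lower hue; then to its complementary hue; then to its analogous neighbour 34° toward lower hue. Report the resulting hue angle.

279°

51 + 202 = 253°   (split-comp 22° ↑)
253 − 120 = 133°   (triadic ↓)
133 + 180 = 313°   (complement)
313 − 34 = 279°   (analog 34° ↓)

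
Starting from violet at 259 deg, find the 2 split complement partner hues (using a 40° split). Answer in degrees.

Split-complementary hues sit 40° either side of the complement.
Complement of 259 deg: 259 + 180 = 439 → 439 − 360 = 79°
79 − 40 = 39°
79 + 40 = 119°

39° and 119°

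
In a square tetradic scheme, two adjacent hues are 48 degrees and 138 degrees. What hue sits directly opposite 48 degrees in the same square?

228°

A square tetradic scheme places four hues 90° apart; opposite corners are 180° apart.
48 + 180 = 228°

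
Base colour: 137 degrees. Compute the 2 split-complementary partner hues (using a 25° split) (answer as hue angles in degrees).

292° and 342°

Split-complementary hues sit 25° either side of the complement.
Complement of 137 degrees: 137 + 180 = 317°
317 − 25 = 292°
317 + 25 = 342°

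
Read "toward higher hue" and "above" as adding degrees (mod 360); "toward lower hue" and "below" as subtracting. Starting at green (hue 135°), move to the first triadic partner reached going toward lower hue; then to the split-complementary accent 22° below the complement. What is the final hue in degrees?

173°

−120° (triadic ↓): 135 − 120 = 15°
+158° (split-comp 22° ↓): 15 + 158 = 173°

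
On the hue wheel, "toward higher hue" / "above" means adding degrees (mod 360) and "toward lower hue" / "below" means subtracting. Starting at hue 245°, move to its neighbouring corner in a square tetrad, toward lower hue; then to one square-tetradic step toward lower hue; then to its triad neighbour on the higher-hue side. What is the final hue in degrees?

185°

−90° (square ↓): 245 − 90 = 155°
−90° (square ↓): 155 − 90 = 65°
+120° (triadic ↑): 65 + 120 = 185°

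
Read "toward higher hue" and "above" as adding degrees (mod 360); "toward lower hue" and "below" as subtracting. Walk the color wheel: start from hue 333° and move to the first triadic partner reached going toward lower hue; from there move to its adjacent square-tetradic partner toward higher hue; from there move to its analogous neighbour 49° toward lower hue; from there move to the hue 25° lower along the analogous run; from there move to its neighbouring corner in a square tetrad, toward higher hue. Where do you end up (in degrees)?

333 − 120 = 213°   (triadic ↓)
213 + 90 = 303°   (square ↑)
303 − 49 = 254°   (analog 49° ↓)
254 − 25 = 229°   (analog 25° ↓)
229 + 90 = 319°   (square ↑)

319°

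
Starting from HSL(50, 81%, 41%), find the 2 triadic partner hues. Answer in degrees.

170° and 290°

50 + 120 = 170°
50 + 240 = 290°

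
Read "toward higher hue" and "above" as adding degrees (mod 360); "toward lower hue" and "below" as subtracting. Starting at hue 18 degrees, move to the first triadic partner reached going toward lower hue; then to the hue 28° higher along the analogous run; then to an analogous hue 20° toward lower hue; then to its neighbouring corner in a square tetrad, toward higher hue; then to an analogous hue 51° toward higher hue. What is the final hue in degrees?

18 − 120 = -102 → -102 + 360 = 258°   (triadic ↓)
258 + 28 = 286°   (analog 28° ↑)
286 − 20 = 266°   (analog 20° ↓)
266 + 90 = 356°   (square ↑)
356 + 51 = 407 → 407 − 360 = 47°   (analog 51° ↑)

47°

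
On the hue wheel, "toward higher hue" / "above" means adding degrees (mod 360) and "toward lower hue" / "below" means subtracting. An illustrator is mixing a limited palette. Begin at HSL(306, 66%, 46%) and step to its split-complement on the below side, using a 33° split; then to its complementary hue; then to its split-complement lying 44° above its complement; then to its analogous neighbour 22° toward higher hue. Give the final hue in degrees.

159°

306 + 147 = 453 → 453 − 360 = 93°   (split-comp 33° ↓)
93 + 180 = 273°   (complement)
273 + 224 = 497 → 497 − 360 = 137°   (split-comp 44° ↑)
137 + 22 = 159°   (analog 22° ↑)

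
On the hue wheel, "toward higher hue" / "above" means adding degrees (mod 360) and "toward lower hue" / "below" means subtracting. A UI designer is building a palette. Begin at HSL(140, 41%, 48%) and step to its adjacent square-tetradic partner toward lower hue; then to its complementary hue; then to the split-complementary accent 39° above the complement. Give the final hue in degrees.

89°

square ↓ −90°: 140 − 90 = 50°
complement +180°: 50 + 180 = 230°
split-comp 39° ↑ +219°: 230 + 219 = 449 → 449 − 360 = 89°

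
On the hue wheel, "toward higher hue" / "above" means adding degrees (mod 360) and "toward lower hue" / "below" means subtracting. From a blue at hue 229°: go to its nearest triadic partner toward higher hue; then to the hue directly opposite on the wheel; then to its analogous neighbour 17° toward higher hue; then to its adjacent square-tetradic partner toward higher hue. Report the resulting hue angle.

229 + 120 = 349°   (triadic ↑)
349 + 180 = 529 → 529 − 360 = 169°   (complement)
169 + 17 = 186°   (analog 17° ↑)
186 + 90 = 276°   (square ↑)

276°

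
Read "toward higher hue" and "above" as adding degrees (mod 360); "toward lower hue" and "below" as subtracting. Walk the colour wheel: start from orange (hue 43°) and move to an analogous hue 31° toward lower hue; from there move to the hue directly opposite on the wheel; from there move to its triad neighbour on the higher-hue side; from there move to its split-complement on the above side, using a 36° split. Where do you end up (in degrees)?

168°

43 − 31 = 12°   (analog 31° ↓)
12 + 180 = 192°   (complement)
192 + 120 = 312°   (triadic ↑)
312 + 216 = 528 → 528 − 360 = 168°   (split-comp 36° ↑)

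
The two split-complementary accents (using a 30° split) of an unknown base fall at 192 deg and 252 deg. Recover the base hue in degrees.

42°

The accents sit 30° either side of the complement, so the complement is their short-arc midpoint on the wheel.
Short-arc midpoint of 192° and 252°: 222°.
Base is 180° from the complement: 222 − 180 = 42°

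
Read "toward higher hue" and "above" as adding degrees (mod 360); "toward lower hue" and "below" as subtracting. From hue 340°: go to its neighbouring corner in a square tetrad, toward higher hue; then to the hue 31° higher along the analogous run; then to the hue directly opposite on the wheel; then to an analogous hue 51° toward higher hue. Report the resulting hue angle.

332°

square ↑ +90°: 340 + 90 = 430 → 430 − 360 = 70°
analog 31° ↑ +31°: 70 + 31 = 101°
complement +180°: 101 + 180 = 281°
analog 51° ↑ +51°: 281 + 51 = 332°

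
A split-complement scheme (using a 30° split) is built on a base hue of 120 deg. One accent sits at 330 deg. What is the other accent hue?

Split-complementary hues sit 30° either side of the complement.
Complement of the base 120°: 120 + 180 = 300°
The given accent 330° is 30° one side of 300°; the other accent sits 30° the other side: 300 − 30 = 270°

270°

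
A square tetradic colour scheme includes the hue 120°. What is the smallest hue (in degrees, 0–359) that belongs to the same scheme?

A square tetradic scheme places four hues every 90°.
The full set through 120° is {30°, 120°, 210°, 300°}.

30°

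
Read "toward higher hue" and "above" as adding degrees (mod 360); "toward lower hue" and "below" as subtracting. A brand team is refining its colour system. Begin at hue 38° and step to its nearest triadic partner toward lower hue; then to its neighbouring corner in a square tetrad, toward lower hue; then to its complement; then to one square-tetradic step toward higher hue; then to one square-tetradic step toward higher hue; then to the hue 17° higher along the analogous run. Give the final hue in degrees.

205°

−120° (triadic ↓): 38 − 120 = -82 → -82 + 360 = 278°
−90° (square ↓): 278 − 90 = 188°
+180° (complement): 188 + 180 = 368 → 368 − 360 = 8°
+90° (square ↑): 8 + 90 = 98°
+90° (square ↑): 98 + 90 = 188°
+17° (analog 17° ↑): 188 + 17 = 205°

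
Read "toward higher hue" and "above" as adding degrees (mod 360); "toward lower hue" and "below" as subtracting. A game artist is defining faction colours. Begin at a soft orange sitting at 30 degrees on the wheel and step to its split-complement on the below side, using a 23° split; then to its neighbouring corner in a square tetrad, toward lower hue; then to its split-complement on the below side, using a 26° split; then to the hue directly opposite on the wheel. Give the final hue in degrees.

split-comp 23° ↓ +157°: 30 + 157 = 187°
square ↓ −90°: 187 − 90 = 97°
split-comp 26° ↓ +154°: 97 + 154 = 251°
complement +180°: 251 + 180 = 431 → 431 − 360 = 71°

71°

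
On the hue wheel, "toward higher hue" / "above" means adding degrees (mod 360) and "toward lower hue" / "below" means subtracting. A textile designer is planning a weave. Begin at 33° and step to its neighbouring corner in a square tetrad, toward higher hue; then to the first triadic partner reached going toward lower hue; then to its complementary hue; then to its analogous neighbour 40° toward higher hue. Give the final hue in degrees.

223°

33 + 90 = 123°   (square ↑)
123 − 120 = 3°   (triadic ↓)
3 + 180 = 183°   (complement)
183 + 40 = 223°   (analog 40° ↑)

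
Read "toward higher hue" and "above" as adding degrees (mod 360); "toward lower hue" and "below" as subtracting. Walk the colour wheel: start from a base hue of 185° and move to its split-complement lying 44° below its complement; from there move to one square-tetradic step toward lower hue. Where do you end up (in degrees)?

231°

split-comp 44° ↓ +136°: 185 + 136 = 321°
square ↓ −90°: 321 − 90 = 231°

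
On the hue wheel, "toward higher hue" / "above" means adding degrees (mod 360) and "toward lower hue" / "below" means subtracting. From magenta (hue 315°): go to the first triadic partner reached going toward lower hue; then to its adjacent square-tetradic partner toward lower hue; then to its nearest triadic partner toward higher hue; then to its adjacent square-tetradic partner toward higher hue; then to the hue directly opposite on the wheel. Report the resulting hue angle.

−120° (triadic ↓): 315 − 120 = 195°
−90° (square ↓): 195 − 90 = 105°
+120° (triadic ↑): 105 + 120 = 225°
+90° (square ↑): 225 + 90 = 315°
+180° (complement): 315 + 180 = 495 → 495 − 360 = 135°

135°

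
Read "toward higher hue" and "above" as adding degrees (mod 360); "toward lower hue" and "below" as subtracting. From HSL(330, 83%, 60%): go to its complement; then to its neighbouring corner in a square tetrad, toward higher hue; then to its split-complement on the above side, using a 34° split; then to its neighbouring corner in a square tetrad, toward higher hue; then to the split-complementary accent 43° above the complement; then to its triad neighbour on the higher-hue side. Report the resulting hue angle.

330 + 180 = 510 → 510 − 360 = 150°   (complement)
150 + 90 = 240°   (square ↑)
240 + 214 = 454 → 454 − 360 = 94°   (split-comp 34° ↑)
94 + 90 = 184°   (square ↑)
184 + 223 = 407 → 407 − 360 = 47°   (split-comp 43° ↑)
47 + 120 = 167°   (triadic ↑)

167°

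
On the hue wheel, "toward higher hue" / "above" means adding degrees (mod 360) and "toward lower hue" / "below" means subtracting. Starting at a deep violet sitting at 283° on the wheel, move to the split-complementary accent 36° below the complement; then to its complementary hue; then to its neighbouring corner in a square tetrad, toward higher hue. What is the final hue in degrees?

split-comp 36° ↓ +144°: 283 + 144 = 427 → 427 − 360 = 67°
complement +180°: 67 + 180 = 247°
square ↑ +90°: 247 + 90 = 337°

337°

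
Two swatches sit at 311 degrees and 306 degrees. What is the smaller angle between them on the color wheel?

|311 − 306| = 5.
5 ≤ 180, so the shorter arc is 5°.

5°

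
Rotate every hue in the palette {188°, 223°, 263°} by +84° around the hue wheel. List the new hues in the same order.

188 + 84 = 272°
223 + 84 = 307°
263 + 84 = 347°

272°, 307°, 347°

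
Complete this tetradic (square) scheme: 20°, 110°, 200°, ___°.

A square tetradic scheme places four hues every 90°.
The full set through 20° is {20°, 110°, 200°, 290°}.
Given {20°, 110°, 200°}, the missing hue is 290°.

290°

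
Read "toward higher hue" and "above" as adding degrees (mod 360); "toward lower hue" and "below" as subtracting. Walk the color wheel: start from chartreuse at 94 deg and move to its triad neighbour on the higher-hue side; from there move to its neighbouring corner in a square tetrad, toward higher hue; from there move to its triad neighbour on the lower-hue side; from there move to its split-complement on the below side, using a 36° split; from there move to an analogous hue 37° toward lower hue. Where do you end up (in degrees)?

94 + 120 = 214°   (triadic ↑)
214 + 90 = 304°   (square ↑)
304 − 120 = 184°   (triadic ↓)
184 + 144 = 328°   (split-comp 36° ↓)
328 − 37 = 291°   (analog 37° ↓)

291°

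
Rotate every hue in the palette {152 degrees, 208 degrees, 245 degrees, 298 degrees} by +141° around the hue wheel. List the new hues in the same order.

152 + 141 = 293°
208 + 141 = 349°
245 + 141 = 386 → 386 − 360 = 26°
298 + 141 = 439 → 439 − 360 = 79°

293°, 349°, 26°, 79°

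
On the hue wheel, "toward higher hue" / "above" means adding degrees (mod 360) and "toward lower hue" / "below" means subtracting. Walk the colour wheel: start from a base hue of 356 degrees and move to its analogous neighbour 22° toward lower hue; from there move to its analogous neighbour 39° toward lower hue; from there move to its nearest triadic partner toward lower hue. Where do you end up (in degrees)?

175°

−22° (analog 22° ↓): 356 − 22 = 334°
−39° (analog 39° ↓): 334 − 39 = 295°
−120° (triadic ↓): 295 − 120 = 175°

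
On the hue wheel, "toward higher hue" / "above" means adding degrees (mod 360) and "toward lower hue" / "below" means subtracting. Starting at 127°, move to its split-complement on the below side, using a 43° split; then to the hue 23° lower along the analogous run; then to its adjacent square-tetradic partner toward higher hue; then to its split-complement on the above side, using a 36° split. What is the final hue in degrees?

split-comp 43° ↓ +137°: 127 + 137 = 264°
analog 23° ↓ −23°: 264 − 23 = 241°
square ↑ +90°: 241 + 90 = 331°
split-comp 36° ↑ +216°: 331 + 216 = 547 → 547 − 360 = 187°

187°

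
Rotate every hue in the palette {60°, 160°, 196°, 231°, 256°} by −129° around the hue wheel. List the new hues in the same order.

60 − 129 = -69 → -69 + 360 = 291°
160 − 129 = 31°
196 − 129 = 67°
231 − 129 = 102°
256 − 129 = 127°

291°, 31°, 67°, 102°, 127°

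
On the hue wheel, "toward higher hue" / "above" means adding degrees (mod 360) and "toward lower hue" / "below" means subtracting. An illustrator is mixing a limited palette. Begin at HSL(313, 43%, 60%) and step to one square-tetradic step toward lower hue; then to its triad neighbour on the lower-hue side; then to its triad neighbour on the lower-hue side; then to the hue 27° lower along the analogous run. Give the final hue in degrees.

square ↓ −90°: 313 − 90 = 223°
triadic ↓ −120°: 223 − 120 = 103°
triadic ↓ −120°: 103 − 120 = -17 → -17 + 360 = 343°
analog 27° ↓ −27°: 343 − 27 = 316°

316°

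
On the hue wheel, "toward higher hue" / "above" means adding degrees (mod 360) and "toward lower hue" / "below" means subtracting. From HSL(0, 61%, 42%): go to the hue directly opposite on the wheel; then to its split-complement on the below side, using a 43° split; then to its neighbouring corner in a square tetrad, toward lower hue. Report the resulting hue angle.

227°

+180° (complement): 0 + 180 = 180°
+137° (split-comp 43° ↓): 180 + 137 = 317°
−90° (square ↓): 317 − 90 = 227°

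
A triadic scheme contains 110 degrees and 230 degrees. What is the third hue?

350°

A triad spaces three hues 120° apart.
The full set is {110°, 230°, 350°}.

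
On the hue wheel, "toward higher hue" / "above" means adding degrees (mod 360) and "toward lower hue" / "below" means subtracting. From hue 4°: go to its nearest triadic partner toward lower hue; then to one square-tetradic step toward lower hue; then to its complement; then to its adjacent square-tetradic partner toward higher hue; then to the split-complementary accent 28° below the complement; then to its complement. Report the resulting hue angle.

36°

4 − 120 = -116 → -116 + 360 = 244°   (triadic ↓)
244 − 90 = 154°   (square ↓)
154 + 180 = 334°   (complement)
334 + 90 = 424 → 424 − 360 = 64°   (square ↑)
64 + 152 = 216°   (split-comp 28° ↓)
216 + 180 = 396 → 396 − 360 = 36°   (complement)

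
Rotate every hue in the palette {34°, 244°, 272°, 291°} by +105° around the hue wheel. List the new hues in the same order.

139°, 349°, 17°, 36°

34 + 105 = 139°
244 + 105 = 349°
272 + 105 = 377 → 377 − 360 = 17°
291 + 105 = 396 → 396 − 360 = 36°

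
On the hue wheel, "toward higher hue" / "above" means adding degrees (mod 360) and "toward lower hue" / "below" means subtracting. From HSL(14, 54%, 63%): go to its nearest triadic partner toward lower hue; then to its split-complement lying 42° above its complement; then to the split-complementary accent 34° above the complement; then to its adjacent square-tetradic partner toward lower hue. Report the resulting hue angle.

14 − 120 = -106 → -106 + 360 = 254°   (triadic ↓)
254 + 222 = 476 → 476 − 360 = 116°   (split-comp 42° ↑)
116 + 214 = 330°   (split-comp 34° ↑)
330 − 90 = 240°   (square ↓)

240°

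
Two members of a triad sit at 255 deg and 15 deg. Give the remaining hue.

135°

A triad spaces three hues 120° apart.
The full set is {15°, 135°, 255°}.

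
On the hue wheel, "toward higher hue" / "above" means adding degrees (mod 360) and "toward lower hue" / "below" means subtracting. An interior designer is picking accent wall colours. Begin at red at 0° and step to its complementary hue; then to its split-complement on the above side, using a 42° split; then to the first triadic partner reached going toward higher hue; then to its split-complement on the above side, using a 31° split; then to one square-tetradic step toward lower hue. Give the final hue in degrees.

283°

0 + 180 = 180°   (complement)
180 + 222 = 402 → 402 − 360 = 42°   (split-comp 42° ↑)
42 + 120 = 162°   (triadic ↑)
162 + 211 = 373 → 373 − 360 = 13°   (split-comp 31° ↑)
13 − 90 = -77 → -77 + 360 = 283°   (square ↓)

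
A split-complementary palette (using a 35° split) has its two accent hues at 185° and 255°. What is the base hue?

40°

The accents sit 35° either side of the complement, so the complement is their short-arc midpoint on the wheel.
Short-arc midpoint of 185° and 255°: 220°.
Base is 180° from the complement: 220 − 180 = 40°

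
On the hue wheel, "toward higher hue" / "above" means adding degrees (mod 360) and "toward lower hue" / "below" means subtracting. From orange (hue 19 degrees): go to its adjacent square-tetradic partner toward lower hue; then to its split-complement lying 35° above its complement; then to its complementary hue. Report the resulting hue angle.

−90° (square ↓): 19 − 90 = -71 → -71 + 360 = 289°
+215° (split-comp 35° ↑): 289 + 215 = 504 → 504 − 360 = 144°
+180° (complement): 144 + 180 = 324°

324°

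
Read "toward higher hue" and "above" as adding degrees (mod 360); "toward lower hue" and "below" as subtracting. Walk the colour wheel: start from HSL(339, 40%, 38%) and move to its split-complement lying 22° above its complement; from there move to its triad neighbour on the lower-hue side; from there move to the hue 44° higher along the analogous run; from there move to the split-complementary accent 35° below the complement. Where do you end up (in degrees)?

250°

339 + 202 = 541 → 541 − 360 = 181°   (split-comp 22° ↑)
181 − 120 = 61°   (triadic ↓)
61 + 44 = 105°   (analog 44° ↑)
105 + 145 = 250°   (split-comp 35° ↓)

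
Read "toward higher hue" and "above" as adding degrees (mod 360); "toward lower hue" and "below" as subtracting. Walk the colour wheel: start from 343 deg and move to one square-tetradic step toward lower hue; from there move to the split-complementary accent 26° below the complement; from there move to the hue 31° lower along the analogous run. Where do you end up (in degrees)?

16°

square ↓ −90°: 343 − 90 = 253°
split-comp 26° ↓ +154°: 253 + 154 = 407 → 407 − 360 = 47°
analog 31° ↓ −31°: 47 − 31 = 16°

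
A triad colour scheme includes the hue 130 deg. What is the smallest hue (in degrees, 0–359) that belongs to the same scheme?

10°

A triad places three hues 120° apart.
The full set through 130° is {10°, 130°, 250°}.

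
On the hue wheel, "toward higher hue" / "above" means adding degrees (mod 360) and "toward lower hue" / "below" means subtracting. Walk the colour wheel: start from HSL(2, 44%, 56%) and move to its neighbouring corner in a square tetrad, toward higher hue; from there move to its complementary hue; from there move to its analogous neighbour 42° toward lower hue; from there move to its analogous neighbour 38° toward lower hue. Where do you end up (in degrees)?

2 + 90 = 92°   (square ↑)
92 + 180 = 272°   (complement)
272 − 42 = 230°   (analog 42° ↓)
230 − 38 = 192°   (analog 38° ↓)

192°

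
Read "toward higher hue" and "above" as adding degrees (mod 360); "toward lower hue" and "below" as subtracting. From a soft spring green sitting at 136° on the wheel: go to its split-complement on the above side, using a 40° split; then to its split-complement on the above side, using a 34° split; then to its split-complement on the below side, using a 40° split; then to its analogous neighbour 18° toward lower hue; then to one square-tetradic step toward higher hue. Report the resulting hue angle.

+220° (split-comp 40° ↑): 136 + 220 = 356°
+214° (split-comp 34° ↑): 356 + 214 = 570 → 570 − 360 = 210°
+140° (split-comp 40° ↓): 210 + 140 = 350°
−18° (analog 18° ↓): 350 − 18 = 332°
+90° (square ↑): 332 + 90 = 422 → 422 − 360 = 62°

62°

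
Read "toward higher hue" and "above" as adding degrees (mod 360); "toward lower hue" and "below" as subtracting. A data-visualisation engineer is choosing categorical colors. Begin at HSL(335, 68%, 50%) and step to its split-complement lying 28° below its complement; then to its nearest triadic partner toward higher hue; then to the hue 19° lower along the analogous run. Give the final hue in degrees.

228°

+152° (split-comp 28° ↓): 335 + 152 = 487 → 487 − 360 = 127°
+120° (triadic ↑): 127 + 120 = 247°
−19° (analog 19° ↓): 247 − 19 = 228°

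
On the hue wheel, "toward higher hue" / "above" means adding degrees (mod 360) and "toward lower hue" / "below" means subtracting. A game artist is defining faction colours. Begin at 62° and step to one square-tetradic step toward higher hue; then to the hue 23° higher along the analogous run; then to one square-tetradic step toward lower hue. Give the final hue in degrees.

square ↑ +90°: 62 + 90 = 152°
analog 23° ↑ +23°: 152 + 23 = 175°
square ↓ −90°: 175 − 90 = 85°

85°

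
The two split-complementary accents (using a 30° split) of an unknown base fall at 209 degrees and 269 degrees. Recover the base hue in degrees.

The accents sit 30° either side of the complement, so the complement is their short-arc midpoint on the wheel.
Short-arc midpoint of 209° and 269°: 239°.
Base is 180° from the complement: 239 − 180 = 59°

59°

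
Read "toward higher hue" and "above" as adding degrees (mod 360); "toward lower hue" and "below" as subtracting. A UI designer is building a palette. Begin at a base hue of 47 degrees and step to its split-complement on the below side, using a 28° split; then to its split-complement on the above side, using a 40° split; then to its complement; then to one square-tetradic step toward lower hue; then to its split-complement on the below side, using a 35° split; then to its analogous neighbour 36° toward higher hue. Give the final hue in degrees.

47 + 152 = 199°   (split-comp 28° ↓)
199 + 220 = 419 → 419 − 360 = 59°   (split-comp 40° ↑)
59 + 180 = 239°   (complement)
239 − 90 = 149°   (square ↓)
149 + 145 = 294°   (split-comp 35° ↓)
294 + 36 = 330°   (analog 36° ↑)

330°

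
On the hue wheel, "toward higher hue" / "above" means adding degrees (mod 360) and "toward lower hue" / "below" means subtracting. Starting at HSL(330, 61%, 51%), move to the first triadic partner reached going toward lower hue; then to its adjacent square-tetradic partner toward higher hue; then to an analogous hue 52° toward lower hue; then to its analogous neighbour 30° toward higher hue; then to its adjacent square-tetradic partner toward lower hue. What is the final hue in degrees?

188°

−120° (triadic ↓): 330 − 120 = 210°
+90° (square ↑): 210 + 90 = 300°
−52° (analog 52° ↓): 300 − 52 = 248°
+30° (analog 30° ↑): 248 + 30 = 278°
−90° (square ↓): 278 − 90 = 188°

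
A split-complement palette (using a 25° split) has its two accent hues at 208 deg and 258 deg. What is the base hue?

The accents sit 25° either side of the complement, so the complement is their short-arc midpoint on the wheel.
Short-arc midpoint of 208° and 258°: 233°.
Base is 180° from the complement: 233 − 180 = 53°

53°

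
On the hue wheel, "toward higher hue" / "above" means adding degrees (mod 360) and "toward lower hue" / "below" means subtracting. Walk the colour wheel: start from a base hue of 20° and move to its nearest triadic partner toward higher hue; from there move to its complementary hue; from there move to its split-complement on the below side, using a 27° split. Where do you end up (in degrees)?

+120° (triadic ↑): 20 + 120 = 140°
+180° (complement): 140 + 180 = 320°
+153° (split-comp 27° ↓): 320 + 153 = 473 → 473 − 360 = 113°

113°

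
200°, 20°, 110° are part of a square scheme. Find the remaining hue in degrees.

290°

A square tetradic scheme places four hues every 90°.
The full set through 20° is {20°, 110°, 200°, 290°}.
Given {20°, 110°, 200°}, the missing hue is 290°.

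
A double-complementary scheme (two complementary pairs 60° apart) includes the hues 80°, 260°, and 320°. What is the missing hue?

A rectangular tetradic uses two complementary pairs 60° apart: offsets 0°, 60°, 180°, 240°.
Among {80°, 260°, 320°}, 80° and 260° are a 180° pair.
The remaining hue 320° needs its own complement: 320 + 180 = 500 → 500 − 360 = 140°

140°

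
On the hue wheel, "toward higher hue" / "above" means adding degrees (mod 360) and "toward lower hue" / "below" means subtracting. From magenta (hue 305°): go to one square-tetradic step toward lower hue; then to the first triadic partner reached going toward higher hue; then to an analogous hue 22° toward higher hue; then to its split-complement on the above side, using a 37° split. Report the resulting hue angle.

−90° (square ↓): 305 − 90 = 215°
+120° (triadic ↑): 215 + 120 = 335°
+22° (analog 22° ↑): 335 + 22 = 357°
+217° (split-comp 37° ↑): 357 + 217 = 574 → 574 − 360 = 214°

214°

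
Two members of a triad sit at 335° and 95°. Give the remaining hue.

215°

A triad spaces three hues 120° apart.
The full set is {95°, 215°, 335°}.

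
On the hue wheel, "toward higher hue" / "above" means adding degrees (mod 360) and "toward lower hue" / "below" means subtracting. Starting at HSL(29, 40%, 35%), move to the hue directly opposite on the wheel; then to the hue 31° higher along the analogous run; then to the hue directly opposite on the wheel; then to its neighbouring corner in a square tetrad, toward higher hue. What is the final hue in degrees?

150°

+180° (complement): 29 + 180 = 209°
+31° (analog 31° ↑): 209 + 31 = 240°
+180° (complement): 240 + 180 = 420 → 420 − 360 = 60°
+90° (square ↑): 60 + 90 = 150°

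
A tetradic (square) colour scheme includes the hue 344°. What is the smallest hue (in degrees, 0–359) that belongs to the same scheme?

A square tetradic scheme places four hues every 90°.
The full set through 344° is {74°, 164°, 254°, 344°}.

74°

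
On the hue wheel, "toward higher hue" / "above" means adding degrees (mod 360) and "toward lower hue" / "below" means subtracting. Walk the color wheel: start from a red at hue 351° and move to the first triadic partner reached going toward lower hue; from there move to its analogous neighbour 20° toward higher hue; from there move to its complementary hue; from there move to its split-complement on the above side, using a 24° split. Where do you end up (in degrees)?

triadic ↓ −120°: 351 − 120 = 231°
analog 20° ↑ +20°: 231 + 20 = 251°
complement +180°: 251 + 180 = 431 → 431 − 360 = 71°
split-comp 24° ↑ +204°: 71 + 204 = 275°

275°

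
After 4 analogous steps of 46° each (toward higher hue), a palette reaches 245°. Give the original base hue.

4 steps of 46° (toward higher hue) give a net shift of +184°.
Start = end − shift: 245 − 184 = 61°

61°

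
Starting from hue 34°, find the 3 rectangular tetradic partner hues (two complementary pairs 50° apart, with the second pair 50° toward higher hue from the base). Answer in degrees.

A rectangular tetradic uses two complementary pairs 50° apart: offsets 0°, 50°, 180°, 230°.
34 + 50 = 84°
34 + 180 = 214°
34 + 230 = 264°

84°, 214° and 264°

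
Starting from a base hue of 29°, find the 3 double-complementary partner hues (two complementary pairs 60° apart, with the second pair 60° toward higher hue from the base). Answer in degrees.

89°, 209° and 269°

A rectangular tetradic uses two complementary pairs 60° apart: offsets 0°, 60°, 180°, 240°.
29 + 60 = 89°
29 + 180 = 209°
29 + 240 = 269°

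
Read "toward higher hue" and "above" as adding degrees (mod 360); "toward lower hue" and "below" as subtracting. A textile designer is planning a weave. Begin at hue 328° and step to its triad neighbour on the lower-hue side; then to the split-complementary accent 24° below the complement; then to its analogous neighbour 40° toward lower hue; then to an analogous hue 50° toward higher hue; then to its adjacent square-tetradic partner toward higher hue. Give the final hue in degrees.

triadic ↓ −120°: 328 − 120 = 208°
split-comp 24° ↓ +156°: 208 + 156 = 364 → 364 − 360 = 4°
analog 40° ↓ −40°: 4 − 40 = -36 → -36 + 360 = 324°
analog 50° ↑ +50°: 324 + 50 = 374 → 374 − 360 = 14°
square ↑ +90°: 14 + 90 = 104°

104°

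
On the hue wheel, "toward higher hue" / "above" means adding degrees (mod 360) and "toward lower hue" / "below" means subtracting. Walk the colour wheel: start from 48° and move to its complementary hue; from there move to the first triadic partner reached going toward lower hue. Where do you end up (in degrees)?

108°

complement +180°: 48 + 180 = 228°
triadic ↓ −120°: 228 − 120 = 108°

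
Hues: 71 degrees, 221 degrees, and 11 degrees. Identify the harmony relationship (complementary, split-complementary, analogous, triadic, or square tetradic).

split-complementary

Sort the hues: 11°, 71°, 221°.
Successive gaps around the wheel: 60°, 150°, 150°.
Two 150° gaps and one 60° gap — a base hue opposite a pair of accents 30° either side of its complement — is the split-complementary pattern.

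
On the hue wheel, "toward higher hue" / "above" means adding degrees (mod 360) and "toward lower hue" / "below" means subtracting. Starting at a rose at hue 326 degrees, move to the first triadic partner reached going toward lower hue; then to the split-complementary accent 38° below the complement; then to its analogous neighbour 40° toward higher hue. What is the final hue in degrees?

28°

−120° (triadic ↓): 326 − 120 = 206°
+142° (split-comp 38° ↓): 206 + 142 = 348°
+40° (analog 40° ↑): 348 + 40 = 388 → 388 − 360 = 28°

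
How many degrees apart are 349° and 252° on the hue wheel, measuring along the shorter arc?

97°

|349 − 252| = 97.
97 ≤ 180, so the shorter arc is 97°.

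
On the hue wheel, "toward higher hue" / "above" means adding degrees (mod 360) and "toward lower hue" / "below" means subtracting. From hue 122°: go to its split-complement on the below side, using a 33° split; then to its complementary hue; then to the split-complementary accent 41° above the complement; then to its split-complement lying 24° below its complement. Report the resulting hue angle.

106°

split-comp 33° ↓ +147°: 122 + 147 = 269°
complement +180°: 269 + 180 = 449 → 449 − 360 = 89°
split-comp 41° ↑ +221°: 89 + 221 = 310°
split-comp 24° ↓ +156°: 310 + 156 = 466 → 466 − 360 = 106°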